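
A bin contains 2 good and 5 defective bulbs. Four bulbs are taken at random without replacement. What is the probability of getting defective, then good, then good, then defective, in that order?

1/21

Each draw changes the counts, so multiply the conditional probabilities along the sequence:
P = 5/7 × 2/6 × 1/5 × 4/4 = 40/840 = 1/21.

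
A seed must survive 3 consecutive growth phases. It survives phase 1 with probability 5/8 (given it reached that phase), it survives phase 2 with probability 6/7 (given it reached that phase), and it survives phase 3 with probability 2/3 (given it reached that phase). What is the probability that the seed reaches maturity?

The events are sequential, so multiply the conditional probabilities:
P = 5/8 × 6/7 × 2/3 = 60/168 = 5/14.

5/14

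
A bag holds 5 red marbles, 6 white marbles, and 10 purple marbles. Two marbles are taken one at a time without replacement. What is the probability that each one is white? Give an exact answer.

P = 6/21 × 5/20 = 30/420 = 1/14.

1/14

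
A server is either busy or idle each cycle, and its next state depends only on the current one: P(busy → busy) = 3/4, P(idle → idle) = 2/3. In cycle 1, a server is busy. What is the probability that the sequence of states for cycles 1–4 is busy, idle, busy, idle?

1/48

Cycle 1 is given. For each transition, use the conditional probability from the current state:
P(idle | busy) = 1/4; P(busy | idle) = 1/3; P(idle | busy) = 1/4.
P = 1/4 × 1/3 × 1/4 = 1/48.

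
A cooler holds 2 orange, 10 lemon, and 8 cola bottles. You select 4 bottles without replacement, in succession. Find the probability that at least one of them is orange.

P(no orange) = 18/20 × 17/19 × 16/18 × 15/17 = 73440/116280 = 12/19.
P(at least one) = 1 − 12/19 = 7/19.

7/19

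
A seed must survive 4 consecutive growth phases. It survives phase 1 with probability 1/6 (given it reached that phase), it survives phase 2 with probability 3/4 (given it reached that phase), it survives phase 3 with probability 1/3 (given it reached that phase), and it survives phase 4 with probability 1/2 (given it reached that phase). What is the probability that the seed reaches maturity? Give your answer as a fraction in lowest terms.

Multiplying along the chain,
P = 1/6 × 3/4 × 1/3 × 1/2 = 3/144 = 1/48.

1/48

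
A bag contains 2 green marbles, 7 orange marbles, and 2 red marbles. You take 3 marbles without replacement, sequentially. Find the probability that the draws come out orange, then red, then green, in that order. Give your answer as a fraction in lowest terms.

Each draw changes the counts, so multiply the conditional probabilities along the sequence:
P = 7/11 × 2/10 × 2/9 = 28/990 = 14/495.

14/495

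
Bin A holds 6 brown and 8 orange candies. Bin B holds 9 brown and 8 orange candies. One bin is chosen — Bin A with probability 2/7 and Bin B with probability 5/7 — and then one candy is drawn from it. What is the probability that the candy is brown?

417/833

From Bin A: P(brown) = 6/14.
From Bin B: P(brown) = 9/17.
Total probability = (2/7)(6/14) + (5/7)(9/17) = 417/833.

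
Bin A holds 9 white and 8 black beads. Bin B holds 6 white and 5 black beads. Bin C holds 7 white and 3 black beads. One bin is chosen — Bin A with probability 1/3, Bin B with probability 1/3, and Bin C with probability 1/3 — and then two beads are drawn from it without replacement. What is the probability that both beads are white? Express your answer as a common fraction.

From Bin A: P(both white) = (9/17)(8/16) = 9/34.
From Bin B: P(both white) = (6/11)(5/10) = 3/11.
From Bin C: P(both white) = (7/10)(6/9) = 7/15.
Total probability = (1/3)(9/34) + (1/3)(3/11) + (1/3)(7/15) = 5633/16830.

5633/16830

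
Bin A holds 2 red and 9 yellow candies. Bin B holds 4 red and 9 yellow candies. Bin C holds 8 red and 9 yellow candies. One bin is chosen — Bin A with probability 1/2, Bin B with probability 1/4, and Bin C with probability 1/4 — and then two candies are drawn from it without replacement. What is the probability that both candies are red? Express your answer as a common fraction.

From Bin A: P(both red) = (2/11)(1/10) = 1/55.
From Bin B: P(both red) = (4/13)(3/12) = 1/13.
From Bin C: P(both red) = (8/17)(7/16) = 7/34.
Total probability = (1/2)(1/55) + (1/4)(1/13) + (1/4)(7/34) = 7759/97240.

7759/97240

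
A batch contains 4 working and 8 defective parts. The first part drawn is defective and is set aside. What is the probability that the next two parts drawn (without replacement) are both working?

With the first part removed, 4 working remain out of 11.
P = 4/11 × 3/10 = 12/110 = 6/55.

6/55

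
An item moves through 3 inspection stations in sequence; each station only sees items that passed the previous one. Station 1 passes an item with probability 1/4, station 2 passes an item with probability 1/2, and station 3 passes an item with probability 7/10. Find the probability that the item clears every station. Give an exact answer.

7/80

Multiplying along the chain,
P = 1/4 × 1/2 × 7/10 = 7/80.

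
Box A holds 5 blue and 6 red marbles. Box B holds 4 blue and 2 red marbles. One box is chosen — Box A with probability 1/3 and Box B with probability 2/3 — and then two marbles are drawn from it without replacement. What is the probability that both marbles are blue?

From Box A: P(both blue) = (5/11)(4/10) = 2/11.
From Box B: P(both blue) = (4/6)(3/5) = 2/5.
Total probability = (1/3)(2/11) + (2/3)(2/5) = 18/55.

18/55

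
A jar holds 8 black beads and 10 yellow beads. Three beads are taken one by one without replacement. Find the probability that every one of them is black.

7/102

P(all black) = 8/18 × 7/17 × 6/16 = 336/4896 = 7/102.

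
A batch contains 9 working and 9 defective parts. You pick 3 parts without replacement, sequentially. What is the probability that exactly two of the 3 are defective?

One ordering (defective drawn first) has probability 9/18 × 8/17 × 9/16 = 648/4896 = 9/68.
There are C(3,2) = 3 such orderings, each equally likely, so P = 3 × 9/68 = 27/68.

27/68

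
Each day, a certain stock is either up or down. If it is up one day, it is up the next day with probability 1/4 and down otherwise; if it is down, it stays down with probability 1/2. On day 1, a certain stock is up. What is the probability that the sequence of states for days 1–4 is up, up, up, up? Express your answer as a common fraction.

Day 1 is given. For each transition, use the conditional probability from the current state:
P(up | up) = 1/4; P(up | up) = 1/4; P(up | up) = 1/4.
P = 1/4 × 1/4 × 1/4 = 1/64.

1/64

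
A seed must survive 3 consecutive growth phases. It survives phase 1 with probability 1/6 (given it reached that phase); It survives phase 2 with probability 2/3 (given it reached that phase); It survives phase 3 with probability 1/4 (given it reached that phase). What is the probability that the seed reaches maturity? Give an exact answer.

Multiplying along the chain,
P = 1/6 × 2/3 × 1/4 = 2/72 = 1/36.

1/36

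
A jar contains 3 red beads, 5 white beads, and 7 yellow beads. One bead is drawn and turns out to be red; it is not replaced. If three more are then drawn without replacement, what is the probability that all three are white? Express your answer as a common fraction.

After the first draw, 5 of the remaining 14 beads are white.
P = 5/14 × 4/13 × 3/12 = 60/2184 = 5/182.

5/182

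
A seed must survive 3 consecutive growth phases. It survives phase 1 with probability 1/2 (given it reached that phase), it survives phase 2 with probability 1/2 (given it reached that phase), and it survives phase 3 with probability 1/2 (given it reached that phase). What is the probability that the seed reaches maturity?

1/8

Multiplying along the chain,
P = 1/2 × 1/2 × 1/2 = 1/8.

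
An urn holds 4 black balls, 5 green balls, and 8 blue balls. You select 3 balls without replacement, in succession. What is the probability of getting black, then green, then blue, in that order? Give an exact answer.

Chain rule:
P = 4/17 × 5/16 × 8/15 = 160/4080 = 2/51.

2/51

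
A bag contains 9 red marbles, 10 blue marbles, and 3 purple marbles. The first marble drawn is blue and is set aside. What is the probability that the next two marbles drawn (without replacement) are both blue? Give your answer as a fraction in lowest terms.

After the first draw, 9 of the remaining 21 marbles are blue.
P = 9/21 × 8/20 = 72/420 = 6/35.

6/35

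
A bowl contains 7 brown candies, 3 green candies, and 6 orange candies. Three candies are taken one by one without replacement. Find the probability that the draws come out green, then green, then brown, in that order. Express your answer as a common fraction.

Multiply the probability of each draw given the previous ones:
P = 3/16 × 2/15 × 7/14 = 42/3360 = 1/80.

1/80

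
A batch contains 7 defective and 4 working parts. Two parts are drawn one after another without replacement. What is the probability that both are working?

6/55

P(all working) = 4/11 × 3/10 = 12/110 = 6/55.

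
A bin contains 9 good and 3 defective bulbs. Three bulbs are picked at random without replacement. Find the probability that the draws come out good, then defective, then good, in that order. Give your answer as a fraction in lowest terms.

Each draw changes the counts, so multiply the conditional probabilities along the sequence:
P = 9/12 × 3/11 × 8/10 = 216/1320 = 9/55.

9/55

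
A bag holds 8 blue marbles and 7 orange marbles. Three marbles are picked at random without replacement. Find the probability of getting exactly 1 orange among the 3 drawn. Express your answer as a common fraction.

One ordering (orange drawn first) has probability 7/15 × 8/14 × 7/13 = 392/2730 = 28/195.
There are C(3,1) = 3 such orderings, each equally likely, so P = 3 × 28/195 = 28/65.

28/65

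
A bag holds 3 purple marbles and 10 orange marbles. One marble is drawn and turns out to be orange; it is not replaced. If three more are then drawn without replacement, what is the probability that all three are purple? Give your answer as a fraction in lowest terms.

1/220

After the first draw, 3 of the remaining 12 marbles are purple.
P = 3/12 × 2/11 × 1/10 = 6/1320 = 1/220.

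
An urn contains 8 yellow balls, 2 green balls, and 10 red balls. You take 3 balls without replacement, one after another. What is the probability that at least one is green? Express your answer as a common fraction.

27/95

P(no green) = 18/20 × 17/19 × 16/18 = 4896/6840 = 68/95.
P(at least one) = 1 − 68/95 = 27/95.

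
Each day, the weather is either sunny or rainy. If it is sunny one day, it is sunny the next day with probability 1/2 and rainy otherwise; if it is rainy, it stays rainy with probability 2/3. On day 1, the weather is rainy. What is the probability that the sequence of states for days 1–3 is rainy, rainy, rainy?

4/9

Day 1 is given. For each transition, use the conditional probability from the current state:
P(rainy | rainy) = 2/3; P(rainy | rainy) = 2/3.
P = 2/3 × 2/3 = 4/9.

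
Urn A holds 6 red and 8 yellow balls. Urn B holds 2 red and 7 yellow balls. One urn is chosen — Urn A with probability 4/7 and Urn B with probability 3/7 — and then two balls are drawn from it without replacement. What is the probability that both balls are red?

811/7644

From Urn A: P(both red) = (6/14)(5/13) = 15/91.
From Urn B: P(both red) = (2/9)(1/8) = 1/36.
Total probability = (4/7)(15/91) + (3/7)(1/36) = 811/7644.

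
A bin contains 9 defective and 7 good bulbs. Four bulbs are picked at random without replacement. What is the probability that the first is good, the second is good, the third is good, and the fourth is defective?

Each draw changes the counts, so multiply the conditional probabilities along the sequence:
P = 7/16 × 6/15 × 5/14 × 9/13 = 1890/43680 = 9/208.

9/208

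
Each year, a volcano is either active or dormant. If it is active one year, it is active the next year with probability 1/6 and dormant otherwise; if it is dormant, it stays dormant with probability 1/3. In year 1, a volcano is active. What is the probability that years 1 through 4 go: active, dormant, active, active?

5/54

Year 1 is given. For each transition, use the conditional probability from the current state:
P(dormant | active) = 5/6; P(active | dormant) = 2/3; P(active | active) = 1/6.
P = 5/6 × 2/3 × 1/6 = 10/108 = 5/54.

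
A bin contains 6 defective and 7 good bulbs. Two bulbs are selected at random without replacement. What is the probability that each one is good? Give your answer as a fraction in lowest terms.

P(all good) = 7/13 × 6/12 = 42/156 = 7/26.

7/26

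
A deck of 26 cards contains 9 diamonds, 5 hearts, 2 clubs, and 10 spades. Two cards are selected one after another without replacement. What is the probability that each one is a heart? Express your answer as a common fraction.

2/65

P(every draw is a heart) = 5/26 × 4/25 = 20/650 = 2/65.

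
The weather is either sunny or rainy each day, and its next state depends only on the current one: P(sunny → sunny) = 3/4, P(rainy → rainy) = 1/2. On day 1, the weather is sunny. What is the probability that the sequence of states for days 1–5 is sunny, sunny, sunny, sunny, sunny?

Day 1 is given. For each transition, use the conditional probability from the current state:
P(sunny | sunny) = 3/4; P(sunny | sunny) = 3/4; P(sunny | sunny) = 3/4; P(sunny | sunny) = 3/4.
P = 3/4 × 3/4 × 3/4 × 3/4 = 81/256.

81/256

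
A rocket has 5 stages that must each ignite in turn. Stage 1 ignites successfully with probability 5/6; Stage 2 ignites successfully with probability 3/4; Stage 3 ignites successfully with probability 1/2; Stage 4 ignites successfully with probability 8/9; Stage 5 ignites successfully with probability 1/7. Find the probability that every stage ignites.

5/126

Multiplying along the chain,
P = 5/6 × 3/4 × 1/2 × 8/9 × 1/7 = 120/3024 = 5/126.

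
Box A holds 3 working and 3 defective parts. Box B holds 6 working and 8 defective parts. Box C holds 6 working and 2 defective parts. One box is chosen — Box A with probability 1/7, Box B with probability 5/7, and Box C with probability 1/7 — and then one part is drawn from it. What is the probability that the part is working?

From Box A: P(working) = 3/6.
From Box B: P(working) = 6/14.
From Box C: P(working) = 6/8.
Total probability = (1/7)(3/6) + (5/7)(6/14) + (1/7)(6/8) = 95/196.

95/196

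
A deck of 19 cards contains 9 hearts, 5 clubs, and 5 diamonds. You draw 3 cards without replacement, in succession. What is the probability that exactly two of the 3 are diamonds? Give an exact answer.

One ordering (diamonds drawn first) has probability 5/19 × 4/18 × 14/17 = 280/5814 = 140/2907.
There are C(3,2) = 3 such orderings, each equally likely, so P = 3 × 140/2907 = 140/969.

140/969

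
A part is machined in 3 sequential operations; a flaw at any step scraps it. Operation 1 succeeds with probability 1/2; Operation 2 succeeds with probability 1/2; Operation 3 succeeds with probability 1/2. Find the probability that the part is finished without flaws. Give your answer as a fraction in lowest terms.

1/8

The events are sequential, so multiply the conditional probabilities:
P = 1/2 × 1/2 × 1/2 = 1/8.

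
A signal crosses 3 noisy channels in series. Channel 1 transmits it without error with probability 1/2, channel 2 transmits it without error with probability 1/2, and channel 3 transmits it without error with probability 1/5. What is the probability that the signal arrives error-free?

Each stage is reached only if all earlier stages succeed, so
P = 1/2 × 1/2 × 1/5 = 1/20.

1/20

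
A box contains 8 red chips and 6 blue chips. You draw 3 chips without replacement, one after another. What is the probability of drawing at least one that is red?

86/91

P(no red) = 6/14 × 5/13 × 4/12 = 120/2184 = 5/91.
P(at least one) = 1 − 5/91 = 86/91.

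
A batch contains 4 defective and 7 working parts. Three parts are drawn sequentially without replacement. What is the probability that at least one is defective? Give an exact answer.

26/33

P(no defective) = 7/11 × 6/10 × 5/9 = 210/990 = 7/33.
P(at least one) = 1 − 7/33 = 26/33.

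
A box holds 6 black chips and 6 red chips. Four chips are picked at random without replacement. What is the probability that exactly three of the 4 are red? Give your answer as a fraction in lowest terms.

One ordering (red drawn first) has probability 6/12 × 5/11 × 4/10 × 6/9 = 720/11880 = 2/33.
There are C(4,3) = 4 such orderings, each equally likely, so P = 4 × 2/33 = 8/33.

8/33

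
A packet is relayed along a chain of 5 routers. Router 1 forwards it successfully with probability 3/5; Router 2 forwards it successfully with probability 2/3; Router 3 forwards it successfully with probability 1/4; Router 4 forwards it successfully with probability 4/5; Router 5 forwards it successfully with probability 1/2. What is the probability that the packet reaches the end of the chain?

The events are sequential, so multiply the conditional probabilities:
P = 3/5 × 2/3 × 1/4 × 4/5 × 1/2 = 24/600 = 1/25.

1/25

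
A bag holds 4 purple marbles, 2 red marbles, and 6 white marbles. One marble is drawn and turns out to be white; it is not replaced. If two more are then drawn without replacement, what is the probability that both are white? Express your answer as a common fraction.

After the first draw, 5 of the remaining 11 marbles are white.
P = 5/11 × 4/10 = 20/110 = 2/11.

2/11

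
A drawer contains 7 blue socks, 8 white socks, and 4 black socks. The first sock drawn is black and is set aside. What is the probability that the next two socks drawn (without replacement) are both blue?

7/51

With the first sock removed, 7 blue remain out of 18.
P = 7/18 × 6/17 = 42/306 = 7/51.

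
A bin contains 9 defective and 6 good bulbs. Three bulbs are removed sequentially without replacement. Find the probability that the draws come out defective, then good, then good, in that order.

9/91

Each draw changes the counts, so multiply the conditional probabilities along the sequence:
P = 9/15 × 6/14 × 5/13 = 270/2730 = 9/91.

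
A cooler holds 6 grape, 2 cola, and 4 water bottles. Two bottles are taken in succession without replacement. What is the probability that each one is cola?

P(all cola) = 2/12 × 1/11 = 2/132 = 1/66.

1/66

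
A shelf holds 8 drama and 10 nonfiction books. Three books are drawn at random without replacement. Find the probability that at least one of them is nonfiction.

95/102

P(no nonfiction) = 8/18 × 7/17 × 6/16 = 336/4896 = 7/102.
P(at least one) = 1 − 7/102 = 95/102.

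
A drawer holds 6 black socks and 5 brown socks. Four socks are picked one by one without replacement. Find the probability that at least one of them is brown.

21/22

P(no brown) = 6/11 × 5/10 × 4/9 × 3/8 = 360/7920 = 1/22.
P(at least one) = 1 − 1/22 = 21/22.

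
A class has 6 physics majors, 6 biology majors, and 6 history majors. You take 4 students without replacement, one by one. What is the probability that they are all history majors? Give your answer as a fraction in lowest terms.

1/204

P = 6/18 × 5/17 × 4/16 × 3/15 = 360/73440 = 1/204.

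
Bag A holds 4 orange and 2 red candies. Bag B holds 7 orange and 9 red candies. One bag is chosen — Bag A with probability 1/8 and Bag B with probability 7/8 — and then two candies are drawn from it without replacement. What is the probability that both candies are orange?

From Bag A: P(both orange) = (4/6)(3/5) = 2/5.
From Bag B: P(both orange) = (7/16)(6/15) = 7/40.
Total probability = (1/8)(2/5) + (7/8)(7/40) = 13/64.

13/64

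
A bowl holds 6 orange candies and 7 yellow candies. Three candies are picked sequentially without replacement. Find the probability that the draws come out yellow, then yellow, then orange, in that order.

Each draw changes the counts, so multiply the conditional probabilities along the sequence:
P = 7/13 × 6/12 × 6/11 = 252/1716 = 21/143.

21/143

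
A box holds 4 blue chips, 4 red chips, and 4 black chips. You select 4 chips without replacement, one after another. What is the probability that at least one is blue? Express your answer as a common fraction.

P(no blue) = 8/12 × 7/11 × 6/10 × 5/9 = 1680/11880 = 14/99.
P(at least one) = 1 − 14/99 = 85/99.

85/99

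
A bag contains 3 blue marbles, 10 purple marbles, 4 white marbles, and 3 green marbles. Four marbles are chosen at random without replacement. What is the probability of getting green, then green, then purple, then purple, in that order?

3/646

Chain rule:
P = 3/20 × 2/19 × 10/18 × 9/17 = 540/116280 = 3/646.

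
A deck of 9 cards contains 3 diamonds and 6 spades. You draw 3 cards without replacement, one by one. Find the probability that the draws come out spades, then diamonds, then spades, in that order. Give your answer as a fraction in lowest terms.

Multiply the probability of each draw given the previous ones:
P = 6/9 × 3/8 × 5/7 = 90/504 = 5/28.

5/28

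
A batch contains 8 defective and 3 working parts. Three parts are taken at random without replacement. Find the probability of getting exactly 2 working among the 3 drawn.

8/55

One ordering (working drawn first) has probability 3/11 × 2/10 × 8/9 = 48/990 = 8/165.
There are C(3,2) = 3 such orderings, each equally likely, so P = 3 × 8/165 = 8/55.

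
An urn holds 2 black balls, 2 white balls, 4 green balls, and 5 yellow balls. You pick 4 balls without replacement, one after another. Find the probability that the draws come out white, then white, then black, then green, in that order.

Multiply the probability of each draw given the previous ones:
P = 2/13 × 1/12 × 2/11 × 4/10 = 16/17160 = 2/2145.

2/2145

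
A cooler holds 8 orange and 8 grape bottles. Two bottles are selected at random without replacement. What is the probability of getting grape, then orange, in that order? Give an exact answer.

Chain rule:
P = 8/16 × 8/15 = 64/240 = 4/15.

4/15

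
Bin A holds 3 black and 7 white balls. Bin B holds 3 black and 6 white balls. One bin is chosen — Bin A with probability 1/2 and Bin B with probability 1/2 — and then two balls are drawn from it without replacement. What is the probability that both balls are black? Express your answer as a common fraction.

3/40

From Bin A: P(both black) = (3/10)(2/9) = 1/15.
From Bin B: P(both black) = (3/9)(2/8) = 1/12.
Total probability = (1/2)(1/15) + (1/2)(1/12) = 3/40.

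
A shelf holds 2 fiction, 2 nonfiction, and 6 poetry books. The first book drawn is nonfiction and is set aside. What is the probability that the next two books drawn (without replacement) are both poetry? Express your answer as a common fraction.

With the first book removed, 6 poetry remain out of 9.
P = 6/9 × 5/8 = 30/72 = 5/12.

5/12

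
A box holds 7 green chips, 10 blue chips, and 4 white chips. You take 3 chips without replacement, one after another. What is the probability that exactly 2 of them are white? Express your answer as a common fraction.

One ordering (white drawn first) has probability 4/21 × 3/20 × 17/19 = 204/7980 = 17/665.
There are C(3,2) = 3 such orderings, each equally likely, so P = 3 × 17/665 = 51/665.

51/665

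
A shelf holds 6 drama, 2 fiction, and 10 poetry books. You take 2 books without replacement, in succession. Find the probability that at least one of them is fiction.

11/51

P(no fiction) = 16/18 × 15/17 = 240/306 = 40/51.
P(at least one) = 1 − 40/51 = 11/51.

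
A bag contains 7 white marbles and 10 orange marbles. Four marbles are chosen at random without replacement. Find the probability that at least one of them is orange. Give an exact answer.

67/68

P(no orange) = 7/17 × 6/16 × 5/15 × 4/14 = 840/57120 = 1/68.
P(at least one) = 1 − 1/68 = 67/68.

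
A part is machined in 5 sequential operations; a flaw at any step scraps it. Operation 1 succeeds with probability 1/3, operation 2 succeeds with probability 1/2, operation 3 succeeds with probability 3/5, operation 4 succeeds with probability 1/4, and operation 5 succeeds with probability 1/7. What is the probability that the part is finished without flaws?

1/280

The events are sequential, so multiply the conditional probabilities:
P = 1/3 × 1/2 × 3/5 × 1/4 × 1/7 = 3/840 = 1/280.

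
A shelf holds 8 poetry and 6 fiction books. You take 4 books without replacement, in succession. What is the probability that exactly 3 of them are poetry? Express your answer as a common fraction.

One ordering (poetry drawn first) has probability 8/14 × 7/13 × 6/12 × 6/11 = 2016/24024 = 12/143.
There are C(4,3) = 4 such orderings, each equally likely, so P = 4 × 12/143 = 48/143.

48/143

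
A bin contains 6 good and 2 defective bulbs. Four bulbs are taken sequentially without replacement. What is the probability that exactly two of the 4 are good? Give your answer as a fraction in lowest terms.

3/14

One ordering (good drawn first) has probability 6/8 × 5/7 × 2/6 × 1/5 = 60/1680 = 1/28.
There are C(4,2) = 6 such orderings, each equally likely, so P = 6 × 1/28 = 3/14.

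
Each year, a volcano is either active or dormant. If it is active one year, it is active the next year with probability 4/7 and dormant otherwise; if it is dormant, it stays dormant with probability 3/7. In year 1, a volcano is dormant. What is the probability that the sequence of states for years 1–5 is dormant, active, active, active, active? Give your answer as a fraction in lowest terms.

256/2401

Year 1 is given. For each transition, use the conditional probability from the current state:
P(active | dormant) = 4/7; P(active | active) = 4/7; P(active | active) = 4/7; P(active | active) = 4/7.
P = 4/7 × 4/7 × 4/7 × 4/7 = 256/2401.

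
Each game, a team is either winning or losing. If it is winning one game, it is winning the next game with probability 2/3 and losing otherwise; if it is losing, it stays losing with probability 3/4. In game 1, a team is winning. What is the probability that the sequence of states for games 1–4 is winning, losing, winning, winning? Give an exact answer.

1/18

Game 1 is given. For each transition, use the conditional probability from the current state:
P(losing | winning) = 1/3; P(winning | losing) = 1/4; P(winning | winning) = 2/3.
P = 1/3 × 1/4 × 2/3 = 2/36 = 1/18.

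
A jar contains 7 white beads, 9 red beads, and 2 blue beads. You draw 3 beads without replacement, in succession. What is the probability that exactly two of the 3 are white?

77/272

One ordering (white drawn first) has probability 7/18 × 6/17 × 11/16 = 462/4896 = 77/816.
There are C(3,2) = 3 such orderings, each equally likely, so P = 3 × 77/816 = 77/272.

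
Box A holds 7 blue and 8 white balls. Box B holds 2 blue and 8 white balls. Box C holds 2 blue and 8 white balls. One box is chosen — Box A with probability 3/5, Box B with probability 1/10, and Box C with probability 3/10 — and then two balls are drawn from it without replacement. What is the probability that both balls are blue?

From Box A: P(both blue) = (7/15)(6/14) = 1/5.
From Box B: P(both blue) = (2/10)(1/9) = 1/45.
From Box C: P(both blue) = (2/10)(1/9) = 1/45.
Total probability = (3/5)(1/5) + (1/10)(1/45) + (3/10)(1/45) = 29/225.

29/225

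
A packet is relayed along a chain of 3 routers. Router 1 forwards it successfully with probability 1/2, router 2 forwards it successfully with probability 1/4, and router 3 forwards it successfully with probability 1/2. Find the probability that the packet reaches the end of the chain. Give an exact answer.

1/16

Each stage is reached only if all earlier stages succeed, so
P = 1/2 × 1/4 × 1/2 = 1/16.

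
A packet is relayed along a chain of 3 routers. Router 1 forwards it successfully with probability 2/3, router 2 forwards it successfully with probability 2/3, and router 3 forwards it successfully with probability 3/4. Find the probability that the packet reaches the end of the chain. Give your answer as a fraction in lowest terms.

The events are sequential, so multiply the conditional probabilities:
P = 2/3 × 2/3 × 3/4 = 12/36 = 1/3.

1/3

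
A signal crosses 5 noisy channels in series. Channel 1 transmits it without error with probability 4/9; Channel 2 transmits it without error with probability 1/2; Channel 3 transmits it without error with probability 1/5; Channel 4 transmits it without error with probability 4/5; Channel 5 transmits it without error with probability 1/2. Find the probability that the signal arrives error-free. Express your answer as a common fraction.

4/225

The events are sequential, so multiply the conditional probabilities:
P = 4/9 × 1/2 × 1/5 × 4/5 × 1/2 = 16/900 = 4/225.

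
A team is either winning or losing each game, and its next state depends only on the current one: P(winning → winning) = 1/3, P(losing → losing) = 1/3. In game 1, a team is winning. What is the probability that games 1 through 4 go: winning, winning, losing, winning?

Game 1 is given. For each transition, use the conditional probability from the current state:
P(winning | winning) = 1/3; P(losing | winning) = 2/3; P(winning | losing) = 2/3.
P = 1/3 × 2/3 × 2/3 = 4/27.

4/27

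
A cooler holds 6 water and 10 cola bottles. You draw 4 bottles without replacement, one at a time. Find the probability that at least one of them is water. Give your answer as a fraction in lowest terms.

P(no water) = 10/16 × 9/15 × 8/14 × 7/13 = 5040/43680 = 3/26.
P(at least one) = 1 − 3/26 = 23/26.

23/26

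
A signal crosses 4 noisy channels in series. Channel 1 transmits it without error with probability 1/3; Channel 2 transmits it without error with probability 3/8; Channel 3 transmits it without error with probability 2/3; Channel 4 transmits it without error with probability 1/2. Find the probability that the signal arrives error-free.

1/24

The events are sequential, so multiply the conditional probabilities:
P = 1/3 × 3/8 × 2/3 × 1/2 = 6/144 = 1/24.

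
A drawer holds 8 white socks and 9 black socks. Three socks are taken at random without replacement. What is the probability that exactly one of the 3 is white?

36/85

One ordering (white drawn first) has probability 8/17 × 9/16 × 8/15 = 576/4080 = 12/85.
There are C(3,1) = 3 such orderings, each equally likely, so P = 3 × 12/85 = 36/85.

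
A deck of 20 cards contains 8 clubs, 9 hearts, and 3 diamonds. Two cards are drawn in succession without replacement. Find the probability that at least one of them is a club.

62/95

P(no clubs) = 12/20 × 11/19 = 132/380 = 33/95.
P(at least one) = 1 − 33/95 = 62/95.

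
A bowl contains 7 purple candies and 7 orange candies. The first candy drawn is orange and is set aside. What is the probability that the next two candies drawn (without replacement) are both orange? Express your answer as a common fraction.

With the first candy removed, 6 orange remain out of 13.
P = 6/13 × 5/12 = 30/156 = 5/26.

5/26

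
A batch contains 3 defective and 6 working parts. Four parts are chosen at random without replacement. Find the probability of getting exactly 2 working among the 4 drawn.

One ordering (working drawn first) has probability 6/9 × 5/8 × 3/7 × 2/6 = 180/3024 = 5/84.
There are C(4,2) = 6 such orderings, each equally likely, so P = 6 × 5/84 = 5/14.

5/14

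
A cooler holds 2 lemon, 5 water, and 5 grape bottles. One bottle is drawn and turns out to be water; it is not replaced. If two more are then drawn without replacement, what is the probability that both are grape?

2/11

After the first draw, 5 of the remaining 11 bottles are grape.
P = 5/11 × 4/10 = 20/110 = 2/11.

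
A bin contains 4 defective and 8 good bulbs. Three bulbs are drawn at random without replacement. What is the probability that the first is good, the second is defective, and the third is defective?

Each draw changes the counts, so multiply the conditional probabilities along the sequence:
P = 8/12 × 4/11 × 3/10 = 96/1320 = 4/55.

4/55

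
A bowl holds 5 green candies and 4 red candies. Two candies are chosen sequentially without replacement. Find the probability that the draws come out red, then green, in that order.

Each draw changes the counts, so multiply the conditional probabilities along the sequence:
P = 4/9 × 5/8 = 20/72 = 5/18.

5/18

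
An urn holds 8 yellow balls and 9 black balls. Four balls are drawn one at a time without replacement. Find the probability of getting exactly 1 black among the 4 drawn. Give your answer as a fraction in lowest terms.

18/85

One ordering (black drawn first) has probability 9/17 × 8/16 × 7/15 × 6/14 = 3024/57120 = 9/170.
There are C(4,1) = 4 such orderings, each equally likely, so P = 4 × 9/170 = 18/85.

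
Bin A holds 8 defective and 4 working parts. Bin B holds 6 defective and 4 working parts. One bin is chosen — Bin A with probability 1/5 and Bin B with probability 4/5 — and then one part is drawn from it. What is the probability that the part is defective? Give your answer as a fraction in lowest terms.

46/75

From Bin A: P(defective) = 8/12.
From Bin B: P(defective) = 6/10.
Total probability = (1/5)(8/12) + (4/5)(6/10) = 46/75.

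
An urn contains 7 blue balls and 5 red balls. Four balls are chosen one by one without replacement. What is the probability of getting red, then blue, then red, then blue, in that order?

Multiply the probability of each draw given the previous ones:
P = 5/12 × 7/11 × 4/10 × 6/9 = 840/11880 = 7/99.

7/99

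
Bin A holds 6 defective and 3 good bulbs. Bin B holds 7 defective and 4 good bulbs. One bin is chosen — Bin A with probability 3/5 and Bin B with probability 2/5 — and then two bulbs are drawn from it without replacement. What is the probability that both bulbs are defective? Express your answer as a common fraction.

From Bin A: P(both defective) = (6/9)(5/8) = 5/12.
From Bin B: P(both defective) = (7/11)(6/10) = 21/55.
Total probability = (3/5)(5/12) + (2/5)(21/55) = 443/1100.

443/1100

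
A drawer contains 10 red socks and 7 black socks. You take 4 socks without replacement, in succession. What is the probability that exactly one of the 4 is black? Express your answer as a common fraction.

6/17

One ordering (black drawn first) has probability 7/17 × 10/16 × 9/15 × 8/14 = 5040/57120 = 3/34.
There are C(4,1) = 4 such orderings, each equally likely, so P = 4 × 3/34 = 6/17.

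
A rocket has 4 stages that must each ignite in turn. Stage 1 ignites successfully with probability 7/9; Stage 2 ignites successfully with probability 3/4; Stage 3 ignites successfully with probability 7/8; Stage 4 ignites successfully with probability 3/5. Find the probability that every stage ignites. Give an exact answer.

Each stage is reached only if all earlier stages succeed, so
P = 7/9 × 3/4 × 7/8 × 3/5 = 441/1440 = 49/160.

49/160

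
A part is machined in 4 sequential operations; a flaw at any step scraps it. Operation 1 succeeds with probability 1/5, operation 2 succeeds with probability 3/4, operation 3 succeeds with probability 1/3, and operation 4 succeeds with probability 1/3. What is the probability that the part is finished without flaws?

The events are sequential, so multiply the conditional probabilities:
P = 1/5 × 3/4 × 1/3 × 1/3 = 3/180 = 1/60.

1/60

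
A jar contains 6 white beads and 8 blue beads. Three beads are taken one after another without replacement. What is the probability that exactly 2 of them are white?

30/91

One ordering (white drawn first) has probability 6/14 × 5/13 × 8/12 = 240/2184 = 10/91.
There are C(3,2) = 3 such orderings, each equally likely, so P = 3 × 10/91 = 30/91.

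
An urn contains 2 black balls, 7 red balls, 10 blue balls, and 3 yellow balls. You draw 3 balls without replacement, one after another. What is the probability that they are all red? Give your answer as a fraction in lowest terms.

P = 7/22 × 6/21 × 5/20 = 210/9240 = 1/44.

1/44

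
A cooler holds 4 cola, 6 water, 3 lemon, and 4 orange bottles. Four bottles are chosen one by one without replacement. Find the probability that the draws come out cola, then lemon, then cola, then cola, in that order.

Each draw changes the counts, so multiply the conditional probabilities along the sequence:
P = 4/17 × 3/16 × 3/15 × 2/14 = 72/57120 = 3/2380.

3/2380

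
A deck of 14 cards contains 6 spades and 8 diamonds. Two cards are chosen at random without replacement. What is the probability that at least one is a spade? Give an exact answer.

P(no spades) = 8/14 × 7/13 = 56/182 = 4/13.
P(at least one) = 1 − 4/13 = 9/13.

9/13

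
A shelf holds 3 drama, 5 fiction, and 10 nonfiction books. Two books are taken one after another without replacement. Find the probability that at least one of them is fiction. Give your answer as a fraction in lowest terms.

25/51

P(no fiction) = 13/18 × 12/17 = 156/306 = 26/51.
P(at least one) = 1 − 26/51 = 25/51.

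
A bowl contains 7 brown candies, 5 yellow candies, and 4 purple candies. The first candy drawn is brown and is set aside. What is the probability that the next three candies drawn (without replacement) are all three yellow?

2/91

After the first draw, 5 of the remaining 15 candies are yellow.
P = 5/15 × 4/14 × 3/13 = 60/2730 = 2/91.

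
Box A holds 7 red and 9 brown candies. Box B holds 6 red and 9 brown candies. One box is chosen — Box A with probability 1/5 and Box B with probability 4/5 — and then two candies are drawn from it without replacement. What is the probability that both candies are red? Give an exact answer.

From Box A: P(both red) = (7/16)(6/15) = 7/40.
From Box B: P(both red) = (6/15)(5/14) = 1/7.
Total probability = (1/5)(7/40) + (4/5)(1/7) = 209/1400.

209/1400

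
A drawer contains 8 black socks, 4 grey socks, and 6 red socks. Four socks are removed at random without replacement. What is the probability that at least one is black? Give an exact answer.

P(no black) = 10/18 × 9/17 × 8/16 × 7/15 = 5040/73440 = 7/102.
P(at least one) = 1 − 7/102 = 95/102.

95/102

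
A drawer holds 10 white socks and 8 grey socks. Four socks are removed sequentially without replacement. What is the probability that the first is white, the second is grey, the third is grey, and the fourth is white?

7/102

Each draw changes the counts, so multiply the conditional probabilities along the sequence:
P = 10/18 × 8/17 × 7/16 × 9/15 = 5040/73440 = 7/102.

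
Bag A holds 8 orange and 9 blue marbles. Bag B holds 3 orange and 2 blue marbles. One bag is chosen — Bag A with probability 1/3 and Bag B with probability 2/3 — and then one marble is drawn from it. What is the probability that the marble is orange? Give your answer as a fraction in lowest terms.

From Bag A: P(orange) = 8/17.
From Bag B: P(orange) = 3/5.
Total probability = (1/3)(8/17) + (2/3)(3/5) = 142/255.

142/255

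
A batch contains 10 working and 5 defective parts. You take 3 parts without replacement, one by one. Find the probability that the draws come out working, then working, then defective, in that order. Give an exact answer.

15/91

Each draw changes the counts, so multiply the conditional probabilities along the sequence:
P = 10/15 × 9/14 × 5/13 = 450/2730 = 15/91.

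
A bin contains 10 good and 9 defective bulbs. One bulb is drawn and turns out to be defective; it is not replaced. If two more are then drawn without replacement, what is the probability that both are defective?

With the first bulb removed, 8 defective remain out of 18.
P = 8/18 × 7/17 = 56/306 = 28/153.

28/153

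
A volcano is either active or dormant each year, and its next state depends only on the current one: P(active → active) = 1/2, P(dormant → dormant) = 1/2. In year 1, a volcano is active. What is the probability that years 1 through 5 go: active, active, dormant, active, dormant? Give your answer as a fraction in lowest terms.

1/16

Year 1 is given. For each transition, use the conditional probability from the current state:
P(active | active) = 1/2; P(dormant | active) = 1/2; P(active | dormant) = 1/2; P(dormant | active) = 1/2.
P = 1/2 × 1/2 × 1/2 × 1/2 = 1/16.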